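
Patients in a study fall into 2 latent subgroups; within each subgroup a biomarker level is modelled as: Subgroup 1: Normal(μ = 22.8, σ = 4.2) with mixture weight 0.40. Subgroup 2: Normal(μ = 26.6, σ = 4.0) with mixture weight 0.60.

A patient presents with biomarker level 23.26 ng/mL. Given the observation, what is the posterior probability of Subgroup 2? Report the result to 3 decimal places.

0.528

Posterior ∝ prior × likelihood, so P(k | x) ∝ π_k f_k(x); normalise over all components.
Component likelihoods at x = 23.26 ng/mL:
  L_1 = (1/(4.2·√(2π)))·exp(−(23.26−22.8)²/(2·4.2²)) = 0.094986·exp(-0.00600) = 0.0944183
  L_2 = (1/(4.0·√(2π)))·exp(−(23.26−26.6)²/(2·4.0²)) = 0.099736·exp(-0.34861) = 0.0703801
Prior × likelihood for each component:
  π_1·L_1 = 0.40 × 0.0944183 = 0.0377673
  π_2·L_2 = 0.60 × 0.0703801 = 0.042228
Marginal: 0.0377673 + 0.042228 = 0.0799953
Responsibility of Subgroup 2: 0.042228 / 0.0799953 ≈ 0.528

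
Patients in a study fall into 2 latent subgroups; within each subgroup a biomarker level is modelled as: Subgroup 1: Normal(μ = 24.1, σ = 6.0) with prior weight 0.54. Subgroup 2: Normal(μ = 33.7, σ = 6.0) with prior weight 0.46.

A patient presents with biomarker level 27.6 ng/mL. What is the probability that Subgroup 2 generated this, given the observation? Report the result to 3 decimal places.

Posterior ∝ prior × likelihood, so P(k | x) ∝ π_k f_k(x); normalise over all components.
Normal densities:
  p_1 = (1/(6.0·√(2π)))·exp(−(27.6−24.1)²/(2·6.0²)) = 0.066490·exp(-0.17014) = 0.0560878
  p_2 = (1/(6.0·√(2π)))·exp(−(27.6−33.7)²/(2·6.0²)) = 0.066490·exp(-0.51681) = 0.0396564
Prior × likelihood for each component:
  π_1·p_1 = 0.54 × 0.0560878 = 0.0302874
  π_2·p_2 = 0.46 × 0.0396564 = 0.0182419
Marginal: 0.0302874 + 0.0182419 = 0.0485293
Responsibility of Subgroup 2: 0.0182419 / 0.0485293 ≈ 0.376

0.376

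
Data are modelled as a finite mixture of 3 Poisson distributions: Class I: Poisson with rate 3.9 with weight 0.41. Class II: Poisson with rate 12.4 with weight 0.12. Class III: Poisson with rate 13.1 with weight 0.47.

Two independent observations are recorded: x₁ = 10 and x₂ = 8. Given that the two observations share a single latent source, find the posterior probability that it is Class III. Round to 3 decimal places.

0.707

The responsibility of component k is w_k f_k(x) divided by Σ_j w_j f_j(x).
Since both observations come from the same component, the likelihood for component k is f_k(x₁)·f_k(x₂).
  f_I = [0.00454082] × [0.0268688] = 0.000122006
  f_II = [0.0975444] × [0.0570954] = 0.00556934
  f_III = [0.0838865] × [0.0439939] = 0.00369049
Weight by the priors:
  w_I·f_I = 0.41 × 0.000122006 = 5.00226e-05
  w_II·f_II = 0.12 × 0.00556934 = 0.000668321
  w_III·f_III = 0.47 × 0.00369049 = 0.00173453
Sum: 5.00226e-05 + 0.000668321 + 0.00173453 = 0.00245287
P(Class III | x₁,x₂) = 0.00173453 / 0.00245287 ≈ 0.707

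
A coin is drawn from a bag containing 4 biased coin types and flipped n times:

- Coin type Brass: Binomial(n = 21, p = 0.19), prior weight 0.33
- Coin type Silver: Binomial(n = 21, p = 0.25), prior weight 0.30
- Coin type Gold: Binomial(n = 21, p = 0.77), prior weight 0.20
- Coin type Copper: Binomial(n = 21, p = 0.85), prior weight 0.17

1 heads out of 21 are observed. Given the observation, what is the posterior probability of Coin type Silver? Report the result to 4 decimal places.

Posterior ∝ prior × likelihood, so P(k | x) ∝ P(Z=k) f_k(x); normalise over all components.
Binomial probabilities:
  f_Brass = 0.0589757
  f_Silver = 0.0166489
  f_Gold = 2.77502e-12
  f_Copper = 5.93558e-16
Weight by the priors:
  P(Z=Brass)·f_Brass = 0.33 × 0.0589757 = 0.019462
  P(Z=Silver)·f_Silver = 0.30 × 0.0166489 = 0.00499466
  P(Z=Gold)·f_Gold = 0.20 × 2.77502e-12 = 5.55005e-13
  P(Z=Copper)·f_Copper = 0.17 × 5.93558e-16 = 1.00905e-16
Sum: 0.019462 + 0.00499466 + 5.55005e-13 + 1.00905e-16 = 0.0244566
P(Coin type Silver | x) ≈ 0.2042

0.2042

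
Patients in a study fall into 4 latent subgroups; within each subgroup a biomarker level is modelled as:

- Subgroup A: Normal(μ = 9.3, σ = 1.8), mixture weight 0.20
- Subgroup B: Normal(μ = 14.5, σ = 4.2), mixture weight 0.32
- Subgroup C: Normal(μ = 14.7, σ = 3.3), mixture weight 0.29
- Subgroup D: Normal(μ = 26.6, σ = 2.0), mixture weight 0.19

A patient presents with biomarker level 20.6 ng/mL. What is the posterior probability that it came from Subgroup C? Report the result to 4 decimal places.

P(component k | x) = π_k·f_k(x) / marginal(x), where marginal(x) = Σ_j π_j·f_j(x).
Normal densities:
  p_A = (1/(1.8·√(2π)))·exp(−(20.6−9.3)²/(2·1.8²)) = 0.221635·exp(-19.70525) = 6.13419e-10
  p_B = (1/(4.2·√(2π)))·exp(−(20.6−14.5)²/(2·4.2²)) = 0.094986·exp(-1.05471) = 0.0330832
  p_C = (1/(3.3·√(2π)))·exp(−(20.6−14.7)²/(2·3.3²)) = 0.120892·exp(-1.59826) = 0.0244502
  p_D = (1/(2.0·√(2π)))·exp(−(20.6−26.6)²/(2·2.0²)) = 0.199471·exp(-4.50000) = 0.00221592
Unnormalised posteriors:
  π_A·p_A = 0.20 × 6.13419e-10 = 1.22684e-10
  π_B·p_B = 0.32 × 0.0330832 = 0.0105866
  π_C·p_C = 0.29 × 0.0244502 = 0.00709056
  π_D·p_D = 0.19 × 0.00221592 = 0.000421026
Marginal: 1.22684e-10 + 0.0105866 + 0.00709056 + 0.000421026 = 0.0180982
P(Subgroup C | 20.6 ng/mL) = 0.00709056 / 0.0180982 ≈ 0.3918

0.3918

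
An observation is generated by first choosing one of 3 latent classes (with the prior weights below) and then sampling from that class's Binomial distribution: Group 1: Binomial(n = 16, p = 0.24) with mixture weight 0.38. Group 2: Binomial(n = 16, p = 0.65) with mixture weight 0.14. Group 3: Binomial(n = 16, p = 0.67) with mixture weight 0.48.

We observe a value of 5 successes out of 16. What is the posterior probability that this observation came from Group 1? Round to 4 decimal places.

By Bayes' theorem, P(k | x) = w_k f_k(x) / Σ_j w_j f_j(x).
Component likelihoods at x = 5 successes out of 16:
  L_1 = 0.169937
  L_2 = 0.00489326
  L_3 = 0.00298064
Prior × likelihood for each component:
  w_1·L_1 = 0.38 × 0.169937 = 0.0645761
  w_2·L_2 = 0.14 × 0.00489326 = 0.000685056
  w_3·L_3 = 0.48 × 0.00298064 = 0.00143071
Marginal: 0.0645761 + 0.000685056 + 0.00143071 = 0.0666919
Responsibility of Group 1: 0.0645761 / 0.0666919 ≈ 0.9683

0.9683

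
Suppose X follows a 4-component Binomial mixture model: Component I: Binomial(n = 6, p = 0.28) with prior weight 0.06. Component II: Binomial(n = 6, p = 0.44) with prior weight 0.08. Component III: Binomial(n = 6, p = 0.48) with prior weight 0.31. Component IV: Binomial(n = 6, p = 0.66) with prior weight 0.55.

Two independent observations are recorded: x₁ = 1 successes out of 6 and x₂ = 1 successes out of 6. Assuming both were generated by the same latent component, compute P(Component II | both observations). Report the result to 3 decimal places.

Apply Bayes' rule: the posterior for each component is proportional to its prior times its likelihood at x.
Since both observations come from the same component, the likelihood for component k is f_k(x₁)·f_k(x₂).
  L_I = [C(6,1)·0.28^1·0.72^5 = 6·0.28·0.193492 = 0.325066] × [0.325066] = 0.105668
  L_II = [C(6,1)·0.44^1·0.56^5 = 6·0.44·0.0550732 = 0.145393] × [0.145393] = 0.0211392
  L_III = [C(6,1)·0.48^1·0.52^5 = 6·0.48·0.0380204 = 0.109499] × [0.109499] = 0.01199
  L_IV = [C(6,1)·0.66^1·0.34^5 = 6·0.66·0.00454354 = 0.0179924] × [0.0179924] = 0.000323727
Weight by the priors:
  π_I·L_I = 0.06 × 0.105668 = 0.00634008
  π_II·L_II = 0.08 × 0.0211392 = 0.00169113
  π_III·L_III = 0.31 × 0.01199 = 0.00371689
  π_IV·L_IV = 0.55 × 0.000323727 = 0.00017805
Evidence: 0.00634008 + 0.00169113 + 0.00371689 + 0.00017805 = 0.0119262
So the posterior for Component II is 0.00169113 / 0.0119262 ≈ 0.142.

0.142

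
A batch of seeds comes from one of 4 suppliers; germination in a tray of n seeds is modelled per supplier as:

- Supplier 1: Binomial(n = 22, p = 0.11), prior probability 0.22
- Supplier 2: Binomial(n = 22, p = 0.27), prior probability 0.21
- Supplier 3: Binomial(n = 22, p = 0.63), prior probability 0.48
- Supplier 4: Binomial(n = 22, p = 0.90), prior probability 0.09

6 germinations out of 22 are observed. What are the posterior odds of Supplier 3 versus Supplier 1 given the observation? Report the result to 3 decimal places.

0.061

Since P(k|x) ∝ w_k f_k(x), the posterior odds are w_i f_i(x) / (w_j f_j(x)).
Component likelihoods at x = 6 germinations out of 22:
  L_1 = C(22,6)·0.11^6·0.89^16 = 74613·1.77156e-06·0.154967 = 0.0204838
  L_2 = C(22,6)·0.27^6·0.73^16 = 74613·0.00038742·0.00650378 = 0.188002
  L_3 = C(22,6)·0.63^6·0.37^16 = 74613·0.0625235·1.23375e-07 = 0.000575553
  L_4 = C(22,6)·0.90^6·0.10^16 = 74613·0.531441·1e-16 = 3.96524e-12
Posterior odds = (w_3·L_3) / (w_1·L_1) = (0.48·0.000575553) / (0.22·0.0204838) = 0.000276265 / 0.00450644 ≈ 0.061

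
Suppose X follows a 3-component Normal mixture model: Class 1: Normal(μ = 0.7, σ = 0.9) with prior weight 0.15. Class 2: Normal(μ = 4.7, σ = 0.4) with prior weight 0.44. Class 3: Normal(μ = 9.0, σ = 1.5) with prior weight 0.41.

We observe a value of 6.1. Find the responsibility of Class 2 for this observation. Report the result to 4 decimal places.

Posterior ∝ prior × likelihood, so P(k | x) ∝ π_k f_k(x); normalise over all components.
Evaluate each component's likelihood at the observed value:
  p_1 = 6.75098e-09
  p_2 = 0.00218171
  p_3 = 0.0410365
Weight by the priors:
  π_1·p_1 = 0.15 × 6.75098e-09 = 1.01265e-09
  π_2·p_2 = 0.44 × 0.00218171 = 0.000959951
  π_3·p_3 = 0.41 × 0.0410365 = 0.016825
Evidence: 1.01265e-09 + 0.000959951 + 0.016825 = 0.0177849
P(Class 2 | the observation) = 0.000959951 / 0.0177849 ≈ 0.0540

0.0540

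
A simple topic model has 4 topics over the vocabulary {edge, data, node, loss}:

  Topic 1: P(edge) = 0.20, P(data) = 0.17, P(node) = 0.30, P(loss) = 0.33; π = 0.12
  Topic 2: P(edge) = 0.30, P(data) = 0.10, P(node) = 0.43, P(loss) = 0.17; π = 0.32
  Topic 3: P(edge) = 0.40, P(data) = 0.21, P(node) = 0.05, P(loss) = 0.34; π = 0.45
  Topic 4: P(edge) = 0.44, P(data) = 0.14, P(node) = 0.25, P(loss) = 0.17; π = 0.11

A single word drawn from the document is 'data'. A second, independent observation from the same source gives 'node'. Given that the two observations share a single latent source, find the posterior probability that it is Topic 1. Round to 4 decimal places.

The responsibility of component k is w_k f_k(x) divided by Σ_j w_j f_j(x).
Since both observations come from the same component, the likelihood for component k is f_k(x₁)·f_k(x₂).
  p_1 = [P(data | comp) = 0.17] × [0.3] = 0.051
  p_2 = [P(data | comp) = 0.10] × [0.43] = 0.043
  p_3 = [P(data | comp) = 0.21] × [0.05] = 0.0105
  p_4 = [P(data | comp) = 0.14] × [0.25] = 0.035
Multiply by the mixture weights:
  w_1·p_1 = 0.12 × 0.051 = 0.00612
  w_2·p_2 = 0.32 × 0.043 = 0.01376
  w_3·p_3 = 0.45 × 0.0105 = 0.004725
  w_4·p_4 = 0.11 × 0.035 = 0.00385
Marginal: 0.00612 + 0.01376 + 0.004725 + 0.00385 = 0.028455
P(Topic 1 | x) ≈ 0.2151

0.2151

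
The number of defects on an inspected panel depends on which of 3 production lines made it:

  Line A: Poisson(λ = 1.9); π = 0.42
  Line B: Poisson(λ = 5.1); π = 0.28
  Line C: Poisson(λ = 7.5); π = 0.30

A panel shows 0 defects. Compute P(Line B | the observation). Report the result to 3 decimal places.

Apply Bayes' rule: the posterior for each component is proportional to its prior times its likelihood at x.
Poisson probabilities:
  p_A = 0.149569
  p_B = 0.00609675
  p_C = 0.000553084
Weight by the priors:
  π_A·p_A = 0.42 × 0.149569 = 0.0628188
  π_B·p_B = 0.28 × 0.00609675 = 0.00170709
  π_C·p_C = 0.30 × 0.000553084 = 0.000165925
Normaliser: 0.0628188 + 0.00170709 + 0.000165925 = 0.0646918
P(Line B | 0 defects) = 0.00170709 / 0.0646918 ≈ 0.026

0.026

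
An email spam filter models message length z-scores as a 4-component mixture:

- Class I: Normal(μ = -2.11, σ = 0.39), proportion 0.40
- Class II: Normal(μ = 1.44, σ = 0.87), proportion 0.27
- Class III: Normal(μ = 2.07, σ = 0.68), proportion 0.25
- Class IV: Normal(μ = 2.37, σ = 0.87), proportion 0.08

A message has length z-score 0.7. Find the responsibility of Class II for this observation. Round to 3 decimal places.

0.775

By Bayes' theorem, P(k | x) = P(Z=k) f_k(x) / Σ_j P(Z=j) f_j(x).
Component likelihoods at x = 0.7:
  p_I = (1/(0.39·√(2π)))·exp(−(0.7−-2.11)²/(2·0.39²)) = 1.022929·exp(-25.95694) = 5.45621e-12
  p_II = (1/(0.87·√(2π)))·exp(−(0.7−1.44)²/(2·0.87²)) = 0.458554·exp(-0.36174) = 0.319367
  p_III = (1/(0.68·√(2π)))·exp(−(0.7−2.07)²/(2·0.68²)) = 0.586680·exp(-2.02952) = 0.0770889
  p_IV = (1/(0.87·√(2π)))·exp(−(0.7−2.37)²/(2·0.87²)) = 0.458554·exp(-1.84232) = 0.0726579
Weight by the priors:
  P(Z=I)·p_I = 0.40 × 5.45621e-12 = 2.18249e-12
  P(Z=II)·p_II = 0.27 × 0.319367 = 0.086229
  P(Z=III)·p_III = 0.25 × 0.0770889 = 0.0192722
  P(Z=IV)·p_IV = 0.08 × 0.0726579 = 0.00581263
Evidence: 2.18249e-12 + 0.086229 + 0.0192722 + 0.00581263 = 0.111314
Responsibility of Class II: 0.086229 / 0.111314 ≈ 0.775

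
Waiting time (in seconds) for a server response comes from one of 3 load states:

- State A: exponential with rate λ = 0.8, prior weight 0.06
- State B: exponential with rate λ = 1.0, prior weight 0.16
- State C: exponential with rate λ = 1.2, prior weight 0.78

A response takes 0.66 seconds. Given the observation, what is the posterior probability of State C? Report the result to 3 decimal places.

0.792

Apply Bayes' rule: the posterior for each component is proportional to its prior times its likelihood at x.
Exponential densities:
  p_A = 0.8·e^(−0.8·0.66) = 0.8·e^(−0.5280) = 0.471827
  p_B = 1.0·e^(−1.0·0.66) = 1.0·e^(−0.6600) = 0.516851
  p_C = 1.2·e^(−1.2·0.66) = 1.2·e^(−0.7920) = 0.543526
Unnormalised posteriors:
  π_A·p_A = 0.06 × 0.471827 = 0.0283096
  π_B·p_B = 0.16 × 0.516851 = 0.0826962
  π_C·p_C = 0.78 × 0.543526 = 0.42395
Sum: 0.0283096 + 0.0826962 + 0.42395 = 0.534956
P(State C | x) ≈ 0.792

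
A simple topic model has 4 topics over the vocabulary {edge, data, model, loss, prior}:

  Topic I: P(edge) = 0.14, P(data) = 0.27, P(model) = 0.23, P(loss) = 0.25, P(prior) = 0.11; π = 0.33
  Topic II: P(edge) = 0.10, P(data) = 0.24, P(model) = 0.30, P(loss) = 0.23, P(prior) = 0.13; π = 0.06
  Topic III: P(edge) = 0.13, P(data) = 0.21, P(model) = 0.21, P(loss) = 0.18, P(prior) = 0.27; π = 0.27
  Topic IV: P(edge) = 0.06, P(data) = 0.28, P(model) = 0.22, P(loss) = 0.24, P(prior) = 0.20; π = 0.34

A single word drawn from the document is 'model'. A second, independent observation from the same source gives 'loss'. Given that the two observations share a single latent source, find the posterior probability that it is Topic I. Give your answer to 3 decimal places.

0.370

Posterior ∝ prior × likelihood, so P(k | x) ∝ P(Z=k) f_k(x); normalise over all components.
Since both observations come from the same component, the likelihood for component k is f_k(x₁)·f_k(x₂).
  p_I = [P(model | comp) = 0.23] × [0.25] = 0.0575
  p_II = [P(model | comp) = 0.30] × [0.23] = 0.069
  p_III = [P(model | comp) = 0.21] × [0.18] = 0.0378
  p_IV = [P(model | comp) = 0.22] × [0.24] = 0.0528
Prior × likelihood for each component:
  P(Z=I)·p_I = 0.33 × 0.0575 = 0.018975
  P(Z=II)·p_II = 0.06 × 0.069 = 0.00414
  P(Z=III)·p_III = 0.27 × 0.0378 = 0.010206
  P(Z=IV)·p_IV = 0.34 × 0.0528 = 0.017952
Marginal: 0.018975 + 0.00414 + 0.010206 + 0.017952 = 0.051273
P(Topic I | x₁,x₂) = 0.018975 / 0.051273 ≈ 0.370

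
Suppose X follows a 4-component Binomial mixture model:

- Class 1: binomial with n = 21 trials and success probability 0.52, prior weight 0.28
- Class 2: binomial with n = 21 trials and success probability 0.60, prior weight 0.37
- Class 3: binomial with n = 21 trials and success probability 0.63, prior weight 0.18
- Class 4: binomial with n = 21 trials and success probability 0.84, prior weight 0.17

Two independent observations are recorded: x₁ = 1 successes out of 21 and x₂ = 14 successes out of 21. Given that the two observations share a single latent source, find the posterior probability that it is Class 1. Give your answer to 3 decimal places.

Apply Bayes' rule: the posterior for each component is proportional to its prior times its likelihood at x.
Since both observations come from the same component, the likelihood for component k is f_k(x₁)·f_k(x₂).
  p_1 = [C(21,1)·0.52^1·0.48^20 = 21·0.52·4.21526e-07 = 4.60307e-06] × [0.0721507] = 3.32115e-07
  p_2 = [C(21,1)·0.60^1·0.40^20 = 21·0.6·1.09951e-08 = 1.38538e-07] × [0.149294] = 2.0683e-08
  p_3 = [C(21,1)·0.63^1·0.37^20 = 21·0.63·2.31225e-09 = 3.0591e-08] × [0.171271] = 5.23937e-09
  p_4 = [C(21,1)·0.84^1·0.16^20 = 21·0.84·1.20893e-16 = 2.13255e-15] × [0.0271803] = 5.79633e-17
Unnormalised posteriors:
  w_1·p_1 = 0.28 × 3.32115e-07 = 9.29921e-08
  w_2·p_2 = 0.37 × 2.0683e-08 = 7.6527e-09
  w_3·p_3 = 0.18 × 5.23937e-09 = 9.43087e-10
  w_4·p_4 = 0.17 × 5.79633e-17 = 9.85376e-18
Sum: 9.29921e-08 + 7.6527e-09 + 9.43087e-10 + 9.85376e-18 = 1.01588e-07
P(Class 1 | x₁,x₂) = 9.29921e-08 / 1.01588e-07 ≈ 0.915

0.915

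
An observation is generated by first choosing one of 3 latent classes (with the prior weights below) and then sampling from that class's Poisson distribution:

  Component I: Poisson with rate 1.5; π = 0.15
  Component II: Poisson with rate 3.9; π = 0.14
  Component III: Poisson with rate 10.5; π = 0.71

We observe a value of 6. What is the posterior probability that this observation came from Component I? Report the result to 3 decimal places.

Posterior ∝ prior × likelihood, so P(k | x) ∝ P(Z=k) f_k(x); normalise over all components.
Evaluate each component's likelihood at the observed value:
  f_I = 0.00352999
  f_II = 0.0989251
  f_III = 0.051252
Unnormalised posteriors:
  P(Z=I)·f_I = 0.15 × 0.00352999 = 0.000529498
  P(Z=II)·f_II = 0.14 × 0.0989251 = 0.0138495
  P(Z=III)·f_III = 0.71 × 0.051252 = 0.036389
Sum: 0.000529498 + 0.0138495 + 0.036389 = 0.050768
P(Component I | x) = 0.000529498 / 0.050768 ≈ 0.010

0.010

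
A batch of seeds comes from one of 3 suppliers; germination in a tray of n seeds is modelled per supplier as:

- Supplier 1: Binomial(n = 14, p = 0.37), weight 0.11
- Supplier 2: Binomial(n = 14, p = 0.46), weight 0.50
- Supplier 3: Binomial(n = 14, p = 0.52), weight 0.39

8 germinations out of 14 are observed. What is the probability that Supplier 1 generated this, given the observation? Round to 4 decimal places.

Apply Bayes' rule: the posterior for each component is proportional to its prior times its likelihood at x.
Evaluate each component's likelihood at the observed value:
  p_1 = C(14,8)·0.37^8·0.63^6 = 3003·0.000351248·0.0625235 = 0.0659496
  p_2 = C(14,8)·0.46^8·0.54^6 = 3003·0.00200476·0.0247949 = 0.149273
  p_3 = C(14,8)·0.52^8·0.48^6 = 3003·0.00534597·0.0122306 = 0.196349
Unnormalised posteriors:
  w_1·p_1 = 0.11 × 0.0659496 = 0.00725446
  w_2·p_2 = 0.50 × 0.149273 = 0.0746364
  w_3·p_3 = 0.39 × 0.196349 = 0.0765763
Sum: 0.00725446 + 0.0746364 + 0.0765763 = 0.158467
P(Supplier 1 | the observation) ≈ 0.0458

0.0458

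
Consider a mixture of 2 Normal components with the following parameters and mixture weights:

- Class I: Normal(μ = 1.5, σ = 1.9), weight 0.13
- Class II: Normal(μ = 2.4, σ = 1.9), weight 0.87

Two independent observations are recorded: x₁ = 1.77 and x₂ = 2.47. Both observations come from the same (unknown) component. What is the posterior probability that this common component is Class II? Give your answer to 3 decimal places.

The responsibility of component k is w_k f_k(x) divided by Σ_j w_j f_j(x).
Since both observations come from the same component, the likelihood for component k is f_k(x₁)·f_k(x₂).
  f_I = [0.20786] × [0.184315] = 0.0383117
  f_II = [0.198739] × [0.209827] = 0.0417008
Multiply by the mixture weights:
  w_I·f_I = 0.13 × 0.0383117 = 0.00498052
  w_II·f_II = 0.87 × 0.0417008 = 0.0362797
Normaliser: 0.00498052 + 0.0362797 = 0.0412602
Responsibility of Class II: 0.0362797 / 0.0412602 ≈ 0.879

0.879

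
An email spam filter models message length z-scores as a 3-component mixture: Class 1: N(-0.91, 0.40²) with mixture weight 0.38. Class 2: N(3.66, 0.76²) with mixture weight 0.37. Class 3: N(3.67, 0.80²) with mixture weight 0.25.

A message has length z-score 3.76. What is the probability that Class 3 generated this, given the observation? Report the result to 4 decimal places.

By Bayes' theorem, P(k | x) = π_k f_k(x) / Σ_j π_j f_j(x).
Normal densities:
  f_1 = (1/(0.40·√(2π)))·exp(−(3.76−-0.91)²/(2·0.40²)) = 0.997356·exp(-68.15281) = 2.51455e-30
  f_2 = (1/(0.76·√(2π)))·exp(−(3.76−3.66)²/(2·0.76²)) = 0.524924·exp(-0.00866) = 0.5204
  f_3 = (1/(0.80·√(2π)))·exp(−(3.76−3.67)²/(2·0.80²)) = 0.498678·exp(-0.00633) = 0.495532
Multiply by the mixture weights:
  π_1·f_1 = 0.38 × 2.51455e-30 = 9.55528e-31
  π_2·f_2 = 0.37 × 0.5204 = 0.192548
  π_3·f_3 = 0.25 × 0.495532 = 0.123883
Sum: 9.55528e-31 + 0.192548 + 0.123883 = 0.316431
Responsibility of Class 3: 0.123883 / 0.316431 ≈ 0.3915

0.3915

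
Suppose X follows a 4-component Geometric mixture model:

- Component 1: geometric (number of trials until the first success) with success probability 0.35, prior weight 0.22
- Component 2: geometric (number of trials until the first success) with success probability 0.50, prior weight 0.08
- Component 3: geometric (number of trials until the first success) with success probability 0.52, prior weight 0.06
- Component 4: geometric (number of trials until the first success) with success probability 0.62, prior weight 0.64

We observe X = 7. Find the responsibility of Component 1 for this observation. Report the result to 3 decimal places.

0.725

By Bayes' theorem, P(k | x) = w_k f_k(x) / Σ_j w_j f_j(x).
Component likelihoods at x = 7:
  f_1 = 0.0263966
  f_2 = 0.0078125
  f_3 = 0.00635991
  f_4 = 0.00186678
Weight by the priors:
  w_1·f_1 = 0.22 × 0.0263966 = 0.00580725
  w_2·f_2 = 0.08 × 0.0078125 = 0.000625
  w_3·f_3 = 0.06 × 0.00635991 = 0.000381594
  w_4·f_4 = 0.64 × 0.00186678 = 0.00119474
Normaliser: 0.00580725 + 0.000625 + 0.000381594 + 0.00119474 = 0.00800859
So the posterior for Component 1 is 0.00580725 / 0.00800859 ≈ 0.725.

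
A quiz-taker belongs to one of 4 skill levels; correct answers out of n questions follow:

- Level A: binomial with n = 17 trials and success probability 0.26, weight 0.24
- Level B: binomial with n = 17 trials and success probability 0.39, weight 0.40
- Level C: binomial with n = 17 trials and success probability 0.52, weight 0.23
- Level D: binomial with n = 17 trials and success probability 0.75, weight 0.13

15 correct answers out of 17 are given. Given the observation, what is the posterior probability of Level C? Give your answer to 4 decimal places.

0.0261

The responsibility of component k is w_k f_k(x) divided by Σ_j w_j f_j(x).
Evaluate each component's likelihood at the observed value:
  f_A = C(17,15)·0.26^15·0.74^2 = 136·1.67726e-09·0.5476 = 1.24912e-07
  f_B = C(17,15)·0.39^15·0.61^2 = 136·7.34462e-07·0.3721 = 3.71679e-05
  f_C = C(17,15)·0.52^15·0.48^2 = 136·5.49604e-05·0.2304 = 0.00172215
  f_D = C(17,15)·0.75^15·0.25^2 = 136·0.0133635·0.0625 = 0.113589
Unnormalised posteriors:
  w_A·f_A = 0.24 × 1.24912e-07 = 2.99788e-08
  w_B·f_B = 0.40 × 3.71679e-05 = 1.48671e-05
  w_C·f_C = 0.23 × 0.00172215 = 0.000396095
  w_D·f_D = 0.13 × 0.113589 = 0.0147666
Marginal: 2.99788e-08 + 1.48671e-05 + 0.000396095 + 0.0147666 = 0.0151776
So the posterior for Level C is 0.000396095 / 0.0151776 ≈ 0.0261.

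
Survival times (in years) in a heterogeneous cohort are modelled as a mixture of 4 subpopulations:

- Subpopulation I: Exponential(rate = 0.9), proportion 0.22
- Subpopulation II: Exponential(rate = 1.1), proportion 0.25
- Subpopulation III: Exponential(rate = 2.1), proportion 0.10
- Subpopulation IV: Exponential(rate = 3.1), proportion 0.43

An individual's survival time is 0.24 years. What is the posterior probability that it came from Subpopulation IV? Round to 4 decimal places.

Posterior ∝ prior × likelihood, so P(k | x) ∝ π_k f_k(x); normalise over all components.
Exponential densities:
  L_I = 0.9·e^(−0.9·0.24) = 0.9·e^(−0.2160) = 0.725162
  L_II = 1.1·e^(−1.1·0.24) = 1.1·e^(−0.2640) = 0.844771
  L_III = 2.1·e^(−2.1·0.24) = 2.1·e^(−0.5040) = 1.26863
  L_IV = 3.1·e^(−3.1·0.24) = 3.1·e^(−0.7440) = 1.47315
Multiply by the mixture weights:
  π_I·L_I = 0.22 × 0.725162 = 0.159536
  π_II·L_II = 0.25 × 0.844771 = 0.211193
  π_III·L_III = 0.10 × 1.26863 = 0.126863
  π_IV·L_IV = 0.43 × 1.47315 = 0.633454
Denominator: 0.159536 + 0.211193 + 0.126863 + 0.633454 = 1.13105
Responsibility of Subpopulation IV: 0.633454 / 1.13105 ≈ 0.5601

0.5601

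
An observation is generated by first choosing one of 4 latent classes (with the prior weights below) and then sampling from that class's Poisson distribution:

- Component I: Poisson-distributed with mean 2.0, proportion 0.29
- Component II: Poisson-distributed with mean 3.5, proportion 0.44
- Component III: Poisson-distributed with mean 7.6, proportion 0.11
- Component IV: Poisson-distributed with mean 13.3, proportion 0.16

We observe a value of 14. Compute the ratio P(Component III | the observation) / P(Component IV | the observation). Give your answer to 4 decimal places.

0.0813

Only the two components matter; the odds are (w_i f_i(x)) / (w_j f_j(x)).
Poisson probabilities:
  L_I = e^(−2.0)·2.0^14/14! = 2.54345e-08
  L_II = e^(−3.5)·3.5^14/14! = 1.43388e-05
  L_III = e^(−7.6)·7.6^14/14! = 0.0123124
  L_IV = e^(−13.3)·13.3^14/14! = 0.104087
Odds = (0.11/0.16) × (0.0123124/0.104087) = 0.6875 × 0.118289 ≈ 0.0813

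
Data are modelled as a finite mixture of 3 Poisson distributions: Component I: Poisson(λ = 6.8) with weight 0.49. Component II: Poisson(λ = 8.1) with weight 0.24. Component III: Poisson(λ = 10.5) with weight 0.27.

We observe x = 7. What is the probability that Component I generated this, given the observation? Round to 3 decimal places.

P(component k | x) = w_k·f_k(x) / marginal(x), where marginal(x) = Σ_j w_j·f_j(x).
Component likelihoods at x = 7:
  L_I = 0.148569
  L_II = 0.137778
  L_III = 0.0768781
Unnormalised posteriors:
  w_I·L_I = 0.49 × 0.148569 = 0.072799
  w_II·L_II = 0.24 × 0.137778 = 0.0330667
  w_III·L_III = 0.27 × 0.0768781 = 0.0207571
Sum: 0.072799 + 0.0330667 + 0.0207571 = 0.126623
P(Component I | x) = 0.072799 / 0.126623 ≈ 0.575

0.575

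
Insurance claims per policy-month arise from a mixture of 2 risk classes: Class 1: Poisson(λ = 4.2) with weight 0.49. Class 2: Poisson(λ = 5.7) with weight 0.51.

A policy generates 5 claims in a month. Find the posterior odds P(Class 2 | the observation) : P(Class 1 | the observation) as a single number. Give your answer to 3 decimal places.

1.069

The posterior odds equal the prior odds times the likelihood ratio: (π_i/π_j)·(f_i(x)/f_j(x)).
Poisson probabilities:
  L_1 = e^(−4.2)·4.2^5/5! = 0.163316
  L_2 = e^(−5.7)·5.7^5/5! = 0.16777
0.0855627 / 0.0800248 ≈ 1.069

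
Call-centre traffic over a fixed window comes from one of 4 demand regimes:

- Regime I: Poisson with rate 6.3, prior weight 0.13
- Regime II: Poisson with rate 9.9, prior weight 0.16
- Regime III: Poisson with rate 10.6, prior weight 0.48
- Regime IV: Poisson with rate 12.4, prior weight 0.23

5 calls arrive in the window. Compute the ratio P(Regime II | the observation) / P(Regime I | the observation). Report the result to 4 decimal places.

0.3222

Posterior odds = (w_i f_i(x)) / (w_j f_j(x)); the normalising sum cancels.
Component likelihoods at x = 5 calls:
  L_I = 0.151868
  L_II = 0.039763
  L_III = 0.027786
  L_IV = 0.0100618
0.00636208 / 0.0197428 ≈ 0.3222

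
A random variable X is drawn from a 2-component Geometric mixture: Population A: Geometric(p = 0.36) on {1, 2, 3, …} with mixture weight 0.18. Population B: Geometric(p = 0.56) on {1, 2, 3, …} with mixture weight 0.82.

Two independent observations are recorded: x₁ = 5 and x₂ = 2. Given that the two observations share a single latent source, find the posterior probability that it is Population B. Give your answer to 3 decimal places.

P(component k | x) = w_k·f_k(x) / marginal(x), where marginal(x) = Σ_j w_j·f_j(x).
Since both observations come from the same component, the likelihood for component k is f_k(x₁)·f_k(x₂).
  L_A = [0.36·(1−0.36)^4 = 0.36·0.167772 = 0.060398] × [0.2304] = 0.0139157
  L_B = [0.56·(1−0.56)^4 = 0.56·0.037481 = 0.0209893] × [0.2464] = 0.00517177
Unnormalised posteriors:
  w_A·L_A = 0.18 × 0.0139157 = 0.00250482
  w_B·L_B = 0.82 × 0.00517177 = 0.00424085
Normaliser: 0.00250482 + 0.00424085 = 0.00674568
P(Population B | x₁, x₂) = 0.00424085 / 0.00674568 ≈ 0.629

0.629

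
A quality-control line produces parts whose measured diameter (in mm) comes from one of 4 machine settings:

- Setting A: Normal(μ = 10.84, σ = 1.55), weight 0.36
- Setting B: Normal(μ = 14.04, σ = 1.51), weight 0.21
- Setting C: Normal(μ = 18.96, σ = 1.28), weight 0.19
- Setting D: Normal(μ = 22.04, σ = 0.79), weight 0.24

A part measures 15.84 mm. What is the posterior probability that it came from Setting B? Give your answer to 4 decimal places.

0.8849

Apply Bayes' rule: the posterior for each component is proportional to its prior times its likelihood at x.
Normal densities:
  p_A = 0.00141573
  p_B = 0.129828
  p_C = 0.0159787
  p_D = 2.13108e-14
Unnormalised posteriors:
  w_A·p_A = 0.36 × 0.00141573 = 0.000509664
  w_B·p_B = 0.21 × 0.129828 = 0.0272639
  w_C·p_C = 0.19 × 0.0159787 = 0.00303594
  w_D·p_D = 0.24 × 2.13108e-14 = 5.11459e-15
Normaliser: 0.000509664 + 0.0272639 + 0.00303594 + 5.11459e-15 = 0.0308095
P(Setting B | the observation) = 0.0272639 / 0.0308095 ≈ 0.8849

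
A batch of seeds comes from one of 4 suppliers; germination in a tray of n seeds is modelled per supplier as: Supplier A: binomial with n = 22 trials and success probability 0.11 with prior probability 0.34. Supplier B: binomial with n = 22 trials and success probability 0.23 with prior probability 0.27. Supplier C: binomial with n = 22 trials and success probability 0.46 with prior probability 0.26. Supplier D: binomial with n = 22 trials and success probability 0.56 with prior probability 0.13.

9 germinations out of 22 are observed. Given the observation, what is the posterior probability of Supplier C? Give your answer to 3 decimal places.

0.708

Posterior ∝ prior × likelihood, so P(k | x) ∝ P(Z=k) f_k(x); normalise over all components.
Binomial probabilities:
  L_A = C(22,9)·0.11^9·0.89^13 = 497420·2.35795e-09·0.219821 = 0.000257826
  L_B = C(22,9)·0.23^9·0.77^13 = 497420·1.80115e-06·0.0334487 = 0.0299677
  L_C = C(22,9)·0.46^9·0.54^13 = 497420·0.00092219·0.000331985 = 0.152287
  L_D = C(22,9)·0.56^9·0.44^13 = 497420·0.00541617·2.31678e-05 = 0.0624166
Unnormalised posteriors:
  P(Z=A)·L_A = 0.34 × 0.000257826 = 8.7661e-05
  P(Z=B)·L_B = 0.27 × 0.0299677 = 0.00809127
  P(Z=C)·L_C = 0.26 × 0.152287 = 0.0395946
  P(Z=D)·L_D = 0.13 × 0.0624166 = 0.00811416
Evidence: 8.7661e-05 + 0.00809127 + 0.0395946 + 0.00811416 = 0.0558877
P(Supplier C | data) ≈ 0.708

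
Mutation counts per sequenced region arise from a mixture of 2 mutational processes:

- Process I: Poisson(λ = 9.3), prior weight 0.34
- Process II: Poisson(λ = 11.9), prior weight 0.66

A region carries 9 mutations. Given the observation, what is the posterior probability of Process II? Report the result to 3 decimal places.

0.570

P(component k | x) = w_k·f_k(x) / marginal(x), where marginal(x) = Σ_j w_j·f_j(x).
Evaluate each component's likelihood at the observed value:
  f_I = 0.131113
  f_II = 0.0895479
Unnormalised posteriors:
  w_I·f_I = 0.34 × 0.131113 = 0.0445783
  w_II·f_II = 0.66 × 0.0895479 = 0.0591016
Denominator: 0.0445783 + 0.0591016 = 0.10368
P(Process II | data) = 0.0591016 / 0.10368 ≈ 0.570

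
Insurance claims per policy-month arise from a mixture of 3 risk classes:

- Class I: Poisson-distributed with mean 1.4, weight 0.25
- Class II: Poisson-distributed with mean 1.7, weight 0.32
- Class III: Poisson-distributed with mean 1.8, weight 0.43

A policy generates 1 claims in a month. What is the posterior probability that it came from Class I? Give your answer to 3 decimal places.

0.275

By Bayes' theorem, P(k | x) = π_k f_k(x) / Σ_j π_j f_j(x).
Component likelihoods at x = 1 claims:
  p_I = e^(−1.4)·1.4^1/1! = 0.345236
  p_II = e^(−1.7)·1.7^1/1! = 0.310562
  p_III = e^(−1.8)·1.8^1/1! = 0.297538
Unnormalised posteriors:
  π_I·p_I = 0.25 × 0.345236 = 0.0863089
  π_II·p_II = 0.32 × 0.310562 = 0.0993798
  π_III·p_III = 0.43 × 0.297538 = 0.127941
Denominator: 0.0863089 + 0.0993798 + 0.127941 = 0.31363
Responsibility of Class I: 0.0863089 / 0.31363 ≈ 0.275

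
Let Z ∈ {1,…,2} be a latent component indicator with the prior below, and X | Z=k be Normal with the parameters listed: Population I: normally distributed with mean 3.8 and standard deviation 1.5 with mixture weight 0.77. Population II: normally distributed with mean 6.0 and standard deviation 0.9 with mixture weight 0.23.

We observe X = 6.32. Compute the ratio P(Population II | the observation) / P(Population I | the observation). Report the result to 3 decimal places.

Since P(k|x) ∝ P(Z=k) f_k(x), the posterior odds are P(Z=i) f_i(x) / (P(Z=j) f_j(x)).
Component likelihoods at x = 6.32:
  p_I = 0.0648548
  p_II = 0.416117
Posterior odds = (P(Z=II)·p_II) / (P(Z=I)·p_I) = (0.23·0.416117) / (0.77·0.0648548) = 0.095707 / 0.0499382 ≈ 1.917

1.917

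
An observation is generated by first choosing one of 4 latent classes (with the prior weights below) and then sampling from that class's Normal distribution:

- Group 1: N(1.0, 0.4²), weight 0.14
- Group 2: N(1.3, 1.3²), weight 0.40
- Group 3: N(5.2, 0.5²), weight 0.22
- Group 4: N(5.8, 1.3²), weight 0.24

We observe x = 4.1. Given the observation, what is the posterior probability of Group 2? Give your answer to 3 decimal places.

Posterior ∝ prior × likelihood, so P(k | x) ∝ π_k f_k(x); normalise over all components.
Normal densities:
  f_1 = 9.04574e-14
  f_2 = 0.0301723
  f_3 = 0.0709492
  f_4 = 0.130506
Weight by the priors:
  π_1·f_1 = 0.14 × 9.04574e-14 = 1.2664e-14
  π_2·f_2 = 0.40 × 0.0301723 = 0.0120689
  π_3·f_3 = 0.22 × 0.0709492 = 0.0156088
  π_4·f_4 = 0.24 × 0.130506 = 0.0313216
Marginal: 1.2664e-14 + 0.0120689 + 0.0156088 + 0.0313216 = 0.0589993
Responsibility of Group 2: 0.0120689 / 0.0589993 ≈ 0.205

0.205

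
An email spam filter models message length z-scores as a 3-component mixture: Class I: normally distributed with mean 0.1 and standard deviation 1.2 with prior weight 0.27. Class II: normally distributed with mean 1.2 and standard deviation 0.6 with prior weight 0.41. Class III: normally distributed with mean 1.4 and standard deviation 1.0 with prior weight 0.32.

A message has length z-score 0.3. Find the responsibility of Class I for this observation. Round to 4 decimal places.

The responsibility of component k is P(Z=k) f_k(x) divided by Σ_j P(Z=j) f_j(x).
Evaluate each component's likelihood at the observed value:
  f_I = 0.327866
  f_II = 0.215863
  f_III = 0.217852
Weight by the priors:
  P(Z=I)·f_I = 0.27 × 0.327866 = 0.0885239
  P(Z=II)·f_II = 0.41 × 0.215863 = 0.0885037
  P(Z=III)·f_III = 0.32 × 0.217852 = 0.0697127
Normaliser: 0.0885239 + 0.0885037 + 0.0697127 = 0.24674
P(Class I | x) = 0.0885239 / 0.24674 ≈ 0.3588

0.3588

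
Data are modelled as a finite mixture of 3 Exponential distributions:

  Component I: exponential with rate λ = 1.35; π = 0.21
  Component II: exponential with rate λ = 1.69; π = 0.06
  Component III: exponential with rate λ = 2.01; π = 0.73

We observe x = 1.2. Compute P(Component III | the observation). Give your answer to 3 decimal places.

0.654

By Bayes' theorem, P(k | x) = π_k f_k(x) / Σ_j π_j f_j(x).
Evaluate each component's likelihood at the observed value:
  p_I = 0.267163
  p_II = 0.222401
  p_III = 0.180168
Weight by the priors:
  π_I·p_I = 0.21 × 0.267163 = 0.0561043
  π_II·p_II = 0.06 × 0.222401 = 0.0133441
  π_III·p_III = 0.73 × 0.180168 = 0.131523
Denominator: 0.0561043 + 0.0133441 + 0.131523 = 0.200971
So the posterior for Component III is 0.131523 / 0.200971 ≈ 0.654.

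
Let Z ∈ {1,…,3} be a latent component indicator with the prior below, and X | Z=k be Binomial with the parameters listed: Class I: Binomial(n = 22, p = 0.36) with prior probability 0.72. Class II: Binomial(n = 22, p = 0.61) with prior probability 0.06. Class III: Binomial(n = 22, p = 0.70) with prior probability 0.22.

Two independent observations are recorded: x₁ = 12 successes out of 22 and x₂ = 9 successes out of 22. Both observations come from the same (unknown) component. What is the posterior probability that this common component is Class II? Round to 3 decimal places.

0.057

By Bayes' theorem, P(k | x) = π_k f_k(x) / Σ_j π_j f_j(x).
Since both observations come from the same component, the likelihood for component k is f_k(x₁)·f_k(x₂).
  f_I = [C(22,12)·0.36^12·0.64^10 = 646646·4.73838e-06·0.0115292 = 0.0353262] × [0.152681] = 0.00539364
  f_II = [C(22,12)·0.61^12·0.39^10 = 646646·0.00265435·8.14041e-05 = 0.139724] × [0.0280887] = 0.00392466
  f_III = [C(22,12)·0.70^12·0.30^10 = 646646·0.0138413·5.9049e-06 = 0.0528513] × [0.00320024] = 0.000169137
Multiply by the mixture weights:
  π_I·f_I = 0.72 × 0.00539364 = 0.00388342
  π_II·f_II = 0.06 × 0.00392466 = 0.00023548
  π_III·f_III = 0.22 × 0.000169137 = 3.721e-05
Sum: 0.00388342 + 0.00023548 + 3.721e-05 = 0.00415611
Responsibility of Class II: 0.00023548 / 0.00415611 ≈ 0.057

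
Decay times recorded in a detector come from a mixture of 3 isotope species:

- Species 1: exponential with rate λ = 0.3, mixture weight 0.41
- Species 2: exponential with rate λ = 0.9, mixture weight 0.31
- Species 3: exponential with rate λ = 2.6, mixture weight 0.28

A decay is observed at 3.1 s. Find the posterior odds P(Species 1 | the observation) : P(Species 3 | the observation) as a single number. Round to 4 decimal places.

211.0053

Posterior odds = (w_i f_i(x)) / (w_j f_j(x)); the normalising sum cancels.
Exponential densities:
  p_1 = 0.118366
  p_2 = 0.0552791
  p_3 = 0.00082141
Posterior odds = (w_1·p_1) / (w_3·p_3) = (0.41·0.118366) / (0.28·0.00082141) = 0.0485301 / 0.000229995 ≈ 211.0053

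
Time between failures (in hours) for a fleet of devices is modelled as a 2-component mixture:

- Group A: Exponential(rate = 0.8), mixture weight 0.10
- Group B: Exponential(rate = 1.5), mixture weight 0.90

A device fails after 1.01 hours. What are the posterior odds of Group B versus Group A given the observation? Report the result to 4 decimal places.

The posterior odds equal the prior odds times the likelihood ratio: (π_i/π_j)·(f_i(x)/f_j(x)).
Component likelihoods at x = 1.01 hours:
  L_A = 0.8·e^(−0.8·1.01) = 0.8·e^(−0.8080) = 0.356599
  L_B = 1.5·e^(−1.5·1.01) = 1.5·e^(−1.5150) = 0.329712
Odds = (0.90/0.10) × (0.329712/0.356599) = 9 × 0.924603 ≈ 8.3214

8.3214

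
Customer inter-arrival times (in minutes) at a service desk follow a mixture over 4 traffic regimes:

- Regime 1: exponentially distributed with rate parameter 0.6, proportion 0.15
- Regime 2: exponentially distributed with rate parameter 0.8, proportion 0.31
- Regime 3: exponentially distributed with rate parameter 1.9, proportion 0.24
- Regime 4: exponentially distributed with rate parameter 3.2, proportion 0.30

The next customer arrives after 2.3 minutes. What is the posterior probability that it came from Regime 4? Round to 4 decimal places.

The responsibility of component k is π_k f_k(x) divided by Σ_j π_j f_j(x).
Component likelihoods at x = 2.3 minutes:
  p_1 = 0.6·e^(−0.6·2.3) = 0.6·e^(−1.3800) = 0.150947
  p_2 = 0.8·e^(−0.8·2.3) = 0.8·e^(−1.8400) = 0.127054
  p_3 = 1.9·e^(−1.9·2.3) = 1.9·e^(−4.3700) = 0.0240374
  p_4 = 3.2·e^(−3.2·2.3) = 3.2·e^(−7.3600) = 0.00203584
Prior × likelihood for each component:
  π_1·p_1 = 0.15 × 0.150947 = 0.0226421
  π_2·p_2 = 0.31 × 0.127054 = 0.0393867
  π_3·p_3 = 0.24 × 0.0240374 = 0.00576897
  π_4·p_4 = 0.30 × 0.00203584 = 0.000610751
Sum: 0.0226421 + 0.0393867 + 0.00576897 + 0.000610751 = 0.0684085
P(Regime 4 | data) = 0.000610751 / 0.0684085 ≈ 0.0089

0.0089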